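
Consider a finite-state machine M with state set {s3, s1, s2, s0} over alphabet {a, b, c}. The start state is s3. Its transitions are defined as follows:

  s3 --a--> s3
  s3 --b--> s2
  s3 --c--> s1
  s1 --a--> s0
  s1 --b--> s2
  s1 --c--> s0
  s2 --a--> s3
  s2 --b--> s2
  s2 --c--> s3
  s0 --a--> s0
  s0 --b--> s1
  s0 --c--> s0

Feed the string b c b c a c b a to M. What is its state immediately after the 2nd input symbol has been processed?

Trace: s3 -b-> s2 -c-> s3
After 2 symbols: s3.

s3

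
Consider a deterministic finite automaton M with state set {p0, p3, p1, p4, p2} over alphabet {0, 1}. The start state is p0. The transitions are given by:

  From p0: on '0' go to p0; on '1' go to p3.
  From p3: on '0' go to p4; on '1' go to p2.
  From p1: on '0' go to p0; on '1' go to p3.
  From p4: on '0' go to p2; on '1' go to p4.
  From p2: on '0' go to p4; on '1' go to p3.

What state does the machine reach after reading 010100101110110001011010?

p4

Trace: p0 -0-> p0 -1-> p3 -0-> p4 -1-> p4 -0-> p2 -0-> p4 -1-> p4 -0-> p2 -1-> p3 -1-> p2 -1-> p3 -0-> p4 -1-> p4 -1-> p4 -0-> p2 -0-> p4 -0-> p2 -1-> p3 -0-> p4 -1-> p4 -1-> p4 -0-> p2 -1-> p3 -0-> p4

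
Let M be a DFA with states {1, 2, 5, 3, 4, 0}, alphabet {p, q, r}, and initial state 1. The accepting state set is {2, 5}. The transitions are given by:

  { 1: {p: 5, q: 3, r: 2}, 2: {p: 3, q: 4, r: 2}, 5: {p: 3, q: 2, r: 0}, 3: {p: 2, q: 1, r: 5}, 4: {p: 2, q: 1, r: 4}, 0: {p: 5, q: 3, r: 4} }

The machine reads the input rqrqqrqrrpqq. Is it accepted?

start at 1
read 'r': 1 → 2
read 'q': 2 → 4
read 'r': 4 → 4
read 'q': 4 → 1
read 'q': 1 → 3
read 'r': 3 → 5
read 'q': 5 → 2
read 'r': 2 → 2
read 'r': 2 → 2
read 'p': 2 → 3
read 'q': 3 → 1
read 'q': 1 → 3
End state 3 is not accepting.

No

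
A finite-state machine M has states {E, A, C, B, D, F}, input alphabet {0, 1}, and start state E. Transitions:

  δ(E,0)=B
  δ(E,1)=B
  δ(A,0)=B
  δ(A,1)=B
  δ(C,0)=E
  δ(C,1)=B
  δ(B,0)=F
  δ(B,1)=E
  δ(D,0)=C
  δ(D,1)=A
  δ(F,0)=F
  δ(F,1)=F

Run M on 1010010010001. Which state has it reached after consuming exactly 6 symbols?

F

start at E
read '1': E → B
read '0': B → F
read '1': F → F
read '0': F → F
read '0': F → F
read '1': F → F
After 6 symbols: F.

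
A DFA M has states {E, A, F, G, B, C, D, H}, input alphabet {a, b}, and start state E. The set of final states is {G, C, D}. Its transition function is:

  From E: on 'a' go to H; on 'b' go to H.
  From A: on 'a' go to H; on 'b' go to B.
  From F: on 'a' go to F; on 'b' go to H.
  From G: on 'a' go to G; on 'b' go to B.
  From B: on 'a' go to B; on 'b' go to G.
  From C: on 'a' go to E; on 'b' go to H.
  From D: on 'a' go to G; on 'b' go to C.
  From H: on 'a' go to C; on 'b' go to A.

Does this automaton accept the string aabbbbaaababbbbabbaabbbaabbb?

start at E
read 'a': E → H
read 'a': H → C
read 'b': C → H
read 'b': H → A
read 'b': A → B
read 'b': B → G
read 'a': G → G
read 'a': G → G
read 'a': G → G
read 'b': G → B
read 'a': B → B
read 'b': B → G
read 'b': G → B
read 'b': B → G
read 'b': G → B
read 'a': B → B
read 'b': B → G
read 'b': G → B
read 'a': B → B
read 'a': B → B
read 'b': B → G
read 'b': G → B
read 'b': B → G
read 'a': G → G
read 'a': G → G
read 'b': G → B
read 'b': B → G
read 'b': G → B
End state B is not accepting.

No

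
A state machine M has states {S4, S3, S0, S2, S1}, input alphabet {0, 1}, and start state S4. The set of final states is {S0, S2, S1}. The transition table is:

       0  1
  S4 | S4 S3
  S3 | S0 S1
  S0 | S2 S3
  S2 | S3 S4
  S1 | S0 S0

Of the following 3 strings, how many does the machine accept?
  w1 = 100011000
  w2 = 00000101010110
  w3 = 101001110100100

2

w1:
  start at S4
  read '1': S4 → S3
  read '0': S3 → S0
  read '0': S0 → S2
  read '0': S2 → S3
  read '1': S3 → S1
  read '1': S1 → S0
  read '0': S0 → S2
  read '0': S2 → S3
  read '0': S3 → S0
  end S0, accepted
w2:
  start at S4
  read '0': S4 → S4
  read '0': S4 → S4
  read '0': S4 → S4
  read '0': S4 → S4
  read '0': S4 → S4
  read '1': S4 → S3
  read '0': S3 → S0
  read '1': S0 → S3
  read '0': S3 → S0
  read '1': S0 → S3
  read '0': S3 → S0
  read '1': S0 → S3
  read '1': S3 → S1
  read '0': S1 → S0
  end S0, accepted
w3:
  start at S4
  read '1': S4 → S3
  read '0': S3 → S0
  read '1': S0 → S3
  read '0': S3 → S0
  read '0': S0 → S2
  read '1': S2 → S4
  read '1': S4 → S3
  read '1': S3 → S1
  read '0': S1 → S0
  read '1': S0 → S3
  read '0': S3 → S0
  read '0': S0 → S2
  read '1': S2 → S4
  read '0': S4 → S4
  read '0': S4 → S4
  end S4, rejected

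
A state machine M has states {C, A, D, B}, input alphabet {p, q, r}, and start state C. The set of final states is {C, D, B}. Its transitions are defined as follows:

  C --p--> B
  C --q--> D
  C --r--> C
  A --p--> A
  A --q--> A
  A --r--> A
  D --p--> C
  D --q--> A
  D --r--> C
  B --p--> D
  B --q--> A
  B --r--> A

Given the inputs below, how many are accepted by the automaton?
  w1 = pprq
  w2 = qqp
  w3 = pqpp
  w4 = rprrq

w1: C → B → D → C → D  → end D, accepted
w2: C → D → A → A  → end A, rejected
w3: C → B → A → A → A  → end A, rejected
w4: C → C → B → A → A → A  → end A, rejected

1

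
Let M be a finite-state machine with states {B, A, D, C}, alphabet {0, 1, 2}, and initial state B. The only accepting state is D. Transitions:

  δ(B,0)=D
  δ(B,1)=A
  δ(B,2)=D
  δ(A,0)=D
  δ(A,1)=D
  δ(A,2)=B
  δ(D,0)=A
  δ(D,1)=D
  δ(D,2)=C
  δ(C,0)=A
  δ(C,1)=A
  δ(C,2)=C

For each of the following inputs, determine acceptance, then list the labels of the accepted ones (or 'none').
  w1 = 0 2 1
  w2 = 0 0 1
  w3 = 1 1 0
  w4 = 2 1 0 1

w2, w4

w1: Trace: B -0-> D -2-> C -1-> A  → end A, rejected
w2: Trace: B -0-> D -0-> A -1-> D  → end D, accepted
w3: Trace: B -1-> A -1-> D -0-> A  → end A, rejected
w4: Trace: B -2-> D -1-> D -0-> A -1-> D  → end D, accepted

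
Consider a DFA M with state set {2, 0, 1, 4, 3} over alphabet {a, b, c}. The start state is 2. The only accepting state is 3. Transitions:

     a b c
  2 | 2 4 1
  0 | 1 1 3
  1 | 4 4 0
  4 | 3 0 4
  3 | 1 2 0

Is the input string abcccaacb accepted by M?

start at 2
read 'a': 2 → 2
read 'b': 2 → 4
read 'c': 4 → 4
read 'c': 4 → 4
read 'c': 4 → 4
read 'a': 4 → 3
read 'a': 3 → 1
read 'c': 1 → 0
read 'b': 0 → 1
End state 1 is not accepting.

No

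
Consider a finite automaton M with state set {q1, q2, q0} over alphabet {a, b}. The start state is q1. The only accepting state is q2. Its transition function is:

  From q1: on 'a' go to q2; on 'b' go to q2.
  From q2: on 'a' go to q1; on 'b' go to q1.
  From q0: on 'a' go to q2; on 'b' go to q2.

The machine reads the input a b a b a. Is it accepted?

Trace: q1 -a-> q2 -b-> q1 -a-> q2 -b-> q1 -a-> q2
End state q2 is accepting.

Yes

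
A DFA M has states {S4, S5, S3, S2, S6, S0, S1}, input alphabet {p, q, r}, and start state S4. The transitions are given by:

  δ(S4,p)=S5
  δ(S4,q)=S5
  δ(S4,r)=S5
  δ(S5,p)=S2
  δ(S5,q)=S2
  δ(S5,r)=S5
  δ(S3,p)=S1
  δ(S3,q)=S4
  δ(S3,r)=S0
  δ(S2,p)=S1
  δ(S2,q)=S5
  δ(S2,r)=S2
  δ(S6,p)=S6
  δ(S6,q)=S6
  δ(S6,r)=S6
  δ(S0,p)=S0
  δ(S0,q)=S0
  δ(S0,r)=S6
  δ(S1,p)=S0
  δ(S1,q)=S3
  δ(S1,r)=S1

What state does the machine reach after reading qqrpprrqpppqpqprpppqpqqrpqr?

Trace: S4 -q-> S5 -q-> S2 -r-> S2 -p-> S1 -p-> S0 -r-> S6 -r-> S6 -q-> S6 -p-> S6 -p-> S6 -p-> S6 -q-> S6 -p-> S6 -q-> S6 -p-> S6 -r-> S6 -p-> S6 -p-> S6 -p-> S6 -q-> S6 -p-> S6 -q-> S6 -q-> S6 -r-> S6 -p-> S6 -q-> S6 -r-> S6

S6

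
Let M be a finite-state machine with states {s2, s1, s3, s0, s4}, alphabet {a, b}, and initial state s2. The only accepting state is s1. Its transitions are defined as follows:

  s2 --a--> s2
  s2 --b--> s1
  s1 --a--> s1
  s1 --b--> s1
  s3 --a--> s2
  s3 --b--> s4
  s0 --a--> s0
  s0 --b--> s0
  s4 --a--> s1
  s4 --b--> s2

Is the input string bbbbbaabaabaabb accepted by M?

Trace: s2 -b-> s1 -b-> s1 -b-> s1 -b-> s1 -b-> s1 -a-> s1 -a-> s1 -b-> s1 -a-> s1 -a-> s1 -b-> s1 -a-> s1 -a-> s1 -b-> s1 -b-> s1
End state s1 is accepting.

Yes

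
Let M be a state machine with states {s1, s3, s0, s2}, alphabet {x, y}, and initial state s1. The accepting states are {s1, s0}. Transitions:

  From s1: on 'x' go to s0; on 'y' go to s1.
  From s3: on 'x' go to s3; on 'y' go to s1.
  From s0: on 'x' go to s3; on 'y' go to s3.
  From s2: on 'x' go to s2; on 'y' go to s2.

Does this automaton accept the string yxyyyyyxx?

Trace: s1 -y-> s1 -x-> s0 -y-> s3 -y-> s1 -y-> s1 -y-> s1 -y-> s1 -x-> s0 -x-> s3
End state s3 is not accepting.

No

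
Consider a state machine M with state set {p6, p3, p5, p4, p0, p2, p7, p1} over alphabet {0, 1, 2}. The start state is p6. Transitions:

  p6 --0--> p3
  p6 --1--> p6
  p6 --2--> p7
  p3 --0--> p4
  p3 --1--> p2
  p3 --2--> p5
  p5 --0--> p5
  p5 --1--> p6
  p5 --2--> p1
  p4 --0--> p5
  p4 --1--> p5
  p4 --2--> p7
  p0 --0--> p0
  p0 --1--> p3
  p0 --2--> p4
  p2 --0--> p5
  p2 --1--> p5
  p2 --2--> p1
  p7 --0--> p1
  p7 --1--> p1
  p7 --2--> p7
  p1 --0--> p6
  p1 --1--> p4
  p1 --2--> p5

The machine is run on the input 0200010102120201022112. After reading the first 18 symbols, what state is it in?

start at p6
read '0': p6 → p3
read '2': p3 → p5
read '0': p5 → p5
read '0': p5 → p5
read '0': p5 → p5
read '1': p5 → p6
read '0': p6 → p3
read '1': p3 → p2
read '0': p2 → p5
read '2': p5 → p1
read '1': p1 → p4
read '2': p4 → p7
read '0': p7 → p1
read '2': p1 → p5
read '0': p5 → p5
read '1': p5 → p6
read '0': p6 → p3
read '2': p3 → p5
After 18 symbols: p5.

p5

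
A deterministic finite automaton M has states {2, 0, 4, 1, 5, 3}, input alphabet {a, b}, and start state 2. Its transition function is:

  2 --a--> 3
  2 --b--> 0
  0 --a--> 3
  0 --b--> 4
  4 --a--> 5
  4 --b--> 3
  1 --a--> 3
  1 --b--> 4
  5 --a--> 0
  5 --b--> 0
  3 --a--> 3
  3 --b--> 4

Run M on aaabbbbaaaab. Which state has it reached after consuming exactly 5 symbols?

2 → 3 → 3 → 3 → 4 → 3
After 5 symbols: 3.

3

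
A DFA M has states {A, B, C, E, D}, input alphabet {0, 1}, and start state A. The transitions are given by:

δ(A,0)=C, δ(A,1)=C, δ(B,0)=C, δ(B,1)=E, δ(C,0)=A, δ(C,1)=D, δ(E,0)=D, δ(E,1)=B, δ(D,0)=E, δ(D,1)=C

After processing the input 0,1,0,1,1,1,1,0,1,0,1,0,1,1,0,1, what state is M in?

B

start at A
read '0': A → C
read '1': C → D
read '0': D → E
read '1': E → B
read '1': B → E
read '1': E → B
read '1': B → E
read '0': E → D
read '1': D → C
read '0': C → A
read '1': A → C
read '0': C → A
read '1': A → C
read '1': C → D
read '0': D → E
read '1': E → B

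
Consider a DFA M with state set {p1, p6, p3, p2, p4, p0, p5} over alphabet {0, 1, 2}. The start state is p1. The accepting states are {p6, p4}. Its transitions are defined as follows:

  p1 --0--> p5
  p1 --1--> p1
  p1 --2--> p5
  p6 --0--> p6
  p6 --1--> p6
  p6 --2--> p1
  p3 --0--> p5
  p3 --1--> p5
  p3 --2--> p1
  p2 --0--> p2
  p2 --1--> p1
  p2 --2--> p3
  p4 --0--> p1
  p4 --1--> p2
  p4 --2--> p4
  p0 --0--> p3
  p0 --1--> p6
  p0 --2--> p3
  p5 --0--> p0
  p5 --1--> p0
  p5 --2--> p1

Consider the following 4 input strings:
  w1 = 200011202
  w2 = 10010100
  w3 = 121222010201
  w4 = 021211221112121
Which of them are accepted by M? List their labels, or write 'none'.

w1: Trace: p1 -2-> p5 -0-> p0 -0-> p3 -0-> p5 -1-> p0 -1-> p6 -2-> p1 -0-> p5 -2-> p1  → end p1, rejected
w2: Trace: p1 -1-> p1 -0-> p5 -0-> p0 -1-> p6 -0-> p6 -1-> p6 -0-> p6 -0-> p6  → end p6, accepted
w3: Trace: p1 -1-> p1 -2-> p5 -1-> p0 -2-> p3 -2-> p1 -2-> p5 -0-> p0 -1-> p6 -0-> p6 -2-> p1 -0-> p5 -1-> p0  → end p0, rejected
w4: Trace: p1 -0-> p5 -2-> p1 -1-> p1 -2-> p5 -1-> p0 -1-> p6 -2-> p1 -2-> p5 -1-> p0 -1-> p6 -1-> p6 -2-> p1 -1-> p1 -2-> p5 -1-> p0  → end p0, rejected

w2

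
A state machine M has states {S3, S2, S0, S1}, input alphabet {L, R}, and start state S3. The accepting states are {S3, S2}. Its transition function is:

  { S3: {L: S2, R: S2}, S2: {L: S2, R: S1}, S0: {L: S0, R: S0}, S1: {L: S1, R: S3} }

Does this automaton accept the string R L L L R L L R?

Trace: S3 -R-> S2 -L-> S2 -L-> S2 -L-> S2 -R-> S1 -L-> S1 -L-> S1 -R-> S3
End state S3 is accepting.

Yes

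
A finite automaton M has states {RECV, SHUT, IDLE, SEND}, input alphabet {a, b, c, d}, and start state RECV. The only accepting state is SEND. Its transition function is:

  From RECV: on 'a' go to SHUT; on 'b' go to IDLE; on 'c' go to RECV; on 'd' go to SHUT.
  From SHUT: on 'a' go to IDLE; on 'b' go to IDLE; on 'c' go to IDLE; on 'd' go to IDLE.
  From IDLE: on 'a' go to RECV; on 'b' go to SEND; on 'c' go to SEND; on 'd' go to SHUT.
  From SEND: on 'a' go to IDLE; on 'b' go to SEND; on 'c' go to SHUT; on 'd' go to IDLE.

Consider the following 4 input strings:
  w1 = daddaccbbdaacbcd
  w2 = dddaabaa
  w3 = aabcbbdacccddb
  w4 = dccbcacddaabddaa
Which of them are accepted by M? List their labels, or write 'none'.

w1:
  start at RECV
  read 'd': RECV → SHUT
  read 'a': SHUT → IDLE
  read 'd': IDLE → SHUT
  read 'd': SHUT → IDLE
  read 'a': IDLE → RECV
  read 'c': RECV → RECV
  read 'c': RECV → RECV
  read 'b': RECV → IDLE
  read 'b': IDLE → SEND
  read 'd': SEND → IDLE
  read 'a': IDLE → RECV
  read 'a': RECV → SHUT
  read 'c': SHUT → IDLE
  read 'b': IDLE → SEND
  read 'c': SEND → SHUT
  read 'd': SHUT → IDLE
  end IDLE, rejected
w2:
  start at RECV
  read 'd': RECV → SHUT
  read 'd': SHUT → IDLE
  read 'd': IDLE → SHUT
  read 'a': SHUT → IDLE
  read 'a': IDLE → RECV
  read 'b': RECV → IDLE
  read 'a': IDLE → RECV
  read 'a': RECV → SHUT
  end SHUT, rejected
w3:
  start at RECV
  read 'a': RECV → SHUT
  read 'a': SHUT → IDLE
  read 'b': IDLE → SEND
  read 'c': SEND → SHUT
  read 'b': SHUT → IDLE
  read 'b': IDLE → SEND
  read 'd': SEND → IDLE
  read 'a': IDLE → RECV
  read 'c': RECV → RECV
  read 'c': RECV → RECV
  read 'c': RECV → RECV
  read 'd': RECV → SHUT
  read 'd': SHUT → IDLE
  read 'b': IDLE → SEND
  end SEND, accepted
w4:
  start at RECV
  read 'd': RECV → SHUT
  read 'c': SHUT → IDLE
  read 'c': IDLE → SEND
  read 'b': SEND → SEND
  read 'c': SEND → SHUT
  read 'a': SHUT → IDLE
  read 'c': IDLE → SEND
  read 'd': SEND → IDLE
  read 'd': IDLE → SHUT
  read 'a': SHUT → IDLE
  read 'a': IDLE → RECV
  read 'b': RECV → IDLE
  read 'd': IDLE → SHUT
  read 'd': SHUT → IDLE
  read 'a': IDLE → RECV
  read 'a': RECV → SHUT
  end SHUT, rejected

w3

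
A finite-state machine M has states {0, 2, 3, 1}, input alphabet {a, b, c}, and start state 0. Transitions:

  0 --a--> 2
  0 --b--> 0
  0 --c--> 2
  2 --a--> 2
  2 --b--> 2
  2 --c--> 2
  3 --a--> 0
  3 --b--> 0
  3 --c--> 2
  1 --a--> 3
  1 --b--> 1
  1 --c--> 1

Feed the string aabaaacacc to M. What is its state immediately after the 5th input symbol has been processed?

2

0 → 2 → 2 → 2 → 2 → 2
After 5 symbols: 2.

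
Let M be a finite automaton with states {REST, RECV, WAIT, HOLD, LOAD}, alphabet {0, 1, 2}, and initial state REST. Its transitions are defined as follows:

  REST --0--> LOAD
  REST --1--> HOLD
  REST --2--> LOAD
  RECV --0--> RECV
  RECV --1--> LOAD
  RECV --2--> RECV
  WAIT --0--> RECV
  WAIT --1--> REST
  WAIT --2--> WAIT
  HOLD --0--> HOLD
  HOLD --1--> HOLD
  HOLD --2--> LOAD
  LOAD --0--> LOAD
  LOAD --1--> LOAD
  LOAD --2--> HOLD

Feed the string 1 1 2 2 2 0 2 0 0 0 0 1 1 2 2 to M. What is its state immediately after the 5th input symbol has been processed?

Trace: REST -1-> HOLD -1-> HOLD -2-> LOAD -2-> HOLD -2-> LOAD
After 5 symbols: LOAD.

LOAD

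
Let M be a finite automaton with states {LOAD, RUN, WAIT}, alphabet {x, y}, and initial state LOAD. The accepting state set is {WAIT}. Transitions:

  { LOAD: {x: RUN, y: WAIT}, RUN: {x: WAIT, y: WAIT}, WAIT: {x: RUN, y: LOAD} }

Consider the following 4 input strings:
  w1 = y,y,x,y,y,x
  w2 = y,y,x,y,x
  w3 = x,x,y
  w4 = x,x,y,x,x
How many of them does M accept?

1

w1: Trace: LOAD -y-> WAIT -y-> LOAD -x-> RUN -y-> WAIT -y-> LOAD -x-> RUN  → end RUN, rejected
w2: Trace: LOAD -y-> WAIT -y-> LOAD -x-> RUN -y-> WAIT -x-> RUN  → end RUN, rejected
w3: Trace: LOAD -x-> RUN -x-> WAIT -y-> LOAD  → end LOAD, rejected
w4: Trace: LOAD -x-> RUN -x-> WAIT -y-> LOAD -x-> RUN -x-> WAIT  → end WAIT, accepted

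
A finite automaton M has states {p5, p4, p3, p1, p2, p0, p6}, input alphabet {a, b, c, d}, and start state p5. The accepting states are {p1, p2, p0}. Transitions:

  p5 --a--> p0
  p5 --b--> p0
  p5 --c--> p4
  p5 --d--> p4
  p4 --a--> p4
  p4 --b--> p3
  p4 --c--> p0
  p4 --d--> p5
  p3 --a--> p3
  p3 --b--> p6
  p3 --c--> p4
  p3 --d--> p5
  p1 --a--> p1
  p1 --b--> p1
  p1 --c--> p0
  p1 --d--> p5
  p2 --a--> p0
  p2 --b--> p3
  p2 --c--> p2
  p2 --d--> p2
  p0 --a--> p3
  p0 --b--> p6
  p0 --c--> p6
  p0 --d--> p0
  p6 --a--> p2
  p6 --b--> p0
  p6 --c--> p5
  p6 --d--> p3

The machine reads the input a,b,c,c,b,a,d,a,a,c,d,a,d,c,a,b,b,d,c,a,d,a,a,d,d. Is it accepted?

No

start at p5
read 'a': p5 → p0
read 'b': p0 → p6
read 'c': p6 → p5
read 'c': p5 → p4
read 'b': p4 → p3
read 'a': p3 → p3
read 'd': p3 → p5
read 'a': p5 → p0
read 'a': p0 → p3
read 'c': p3 → p4
read 'd': p4 → p5
read 'a': p5 → p0
read 'd': p0 → p0
read 'c': p0 → p6
read 'a': p6 → p2
read 'b': p2 → p3
read 'b': p3 → p6
read 'd': p6 → p3
read 'c': p3 → p4
read 'a': p4 → p4
read 'd': p4 → p5
read 'a': p5 → p0
read 'a': p0 → p3
read 'd': p3 → p5
read 'd': p5 → p4
End state p4 is not accepting.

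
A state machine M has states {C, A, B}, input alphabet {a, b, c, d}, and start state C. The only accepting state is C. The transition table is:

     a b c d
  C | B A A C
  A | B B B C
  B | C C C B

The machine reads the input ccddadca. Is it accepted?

No

start at C
read 'c': C → A
read 'c': A → B
read 'd': B → B
read 'd': B → B
read 'a': B → C
read 'd': C → C
read 'c': C → A
read 'a': A → B
End state B is not accepting.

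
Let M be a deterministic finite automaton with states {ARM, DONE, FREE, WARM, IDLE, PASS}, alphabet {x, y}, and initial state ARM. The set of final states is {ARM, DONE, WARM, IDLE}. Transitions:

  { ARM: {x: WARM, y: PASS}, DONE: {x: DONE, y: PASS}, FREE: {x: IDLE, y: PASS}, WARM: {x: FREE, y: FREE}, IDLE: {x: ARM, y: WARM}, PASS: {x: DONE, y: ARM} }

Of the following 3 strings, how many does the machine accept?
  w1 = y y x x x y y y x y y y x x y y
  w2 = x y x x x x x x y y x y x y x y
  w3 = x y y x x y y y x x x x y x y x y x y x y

w1: ARM → PASS → ARM → WARM → FREE → IDLE → WARM → FREE → PASS → DONE → PASS → ARM → PASS → DONE → DONE → PASS → ARM  → end ARM, accepted
w2: ARM → WARM → FREE → IDLE → ARM → WARM → FREE → IDLE → ARM → PASS → ARM → WARM → FREE → IDLE → WARM → FREE → PASS  → end PASS, rejected
w3: ARM → WARM → FREE → PASS → DONE → DONE → PASS → ARM → PASS → DONE → DONE → DONE → DONE → PASS → DONE → PASS → DONE → PASS → DONE → PASS → DONE → PASS  → end PASS, rejected

1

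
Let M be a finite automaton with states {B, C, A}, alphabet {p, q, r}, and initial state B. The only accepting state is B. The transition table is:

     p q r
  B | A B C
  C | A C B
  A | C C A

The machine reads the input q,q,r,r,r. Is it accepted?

B → B → B → C → B → C
End state C is not accepting.

No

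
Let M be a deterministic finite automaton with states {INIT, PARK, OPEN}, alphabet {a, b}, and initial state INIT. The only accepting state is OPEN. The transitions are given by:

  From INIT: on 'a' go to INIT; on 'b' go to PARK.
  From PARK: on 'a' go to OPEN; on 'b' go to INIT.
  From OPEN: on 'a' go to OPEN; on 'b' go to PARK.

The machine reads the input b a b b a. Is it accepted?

No

start at INIT
read 'b': INIT → PARK
read 'a': PARK → OPEN
read 'b': OPEN → PARK
read 'b': PARK → INIT
read 'a': INIT → INIT
End state INIT is not accepting.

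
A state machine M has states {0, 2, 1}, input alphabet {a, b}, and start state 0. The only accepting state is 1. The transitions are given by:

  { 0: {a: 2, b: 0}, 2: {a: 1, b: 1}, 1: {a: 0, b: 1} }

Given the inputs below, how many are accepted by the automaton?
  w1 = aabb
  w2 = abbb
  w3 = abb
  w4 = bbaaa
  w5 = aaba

3

w1: Trace: 0 -a-> 2 -a-> 1 -b-> 1 -b-> 1  → end 1, accepted
w2: Trace: 0 -a-> 2 -b-> 1 -b-> 1 -b-> 1  → end 1, accepted
w3: Trace: 0 -a-> 2 -b-> 1 -b-> 1  → end 1, accepted
w4: Trace: 0 -b-> 0 -b-> 0 -a-> 2 -a-> 1 -a-> 0  → end 0, rejected
w5: Trace: 0 -a-> 2 -a-> 1 -b-> 1 -a-> 0  → end 0, rejected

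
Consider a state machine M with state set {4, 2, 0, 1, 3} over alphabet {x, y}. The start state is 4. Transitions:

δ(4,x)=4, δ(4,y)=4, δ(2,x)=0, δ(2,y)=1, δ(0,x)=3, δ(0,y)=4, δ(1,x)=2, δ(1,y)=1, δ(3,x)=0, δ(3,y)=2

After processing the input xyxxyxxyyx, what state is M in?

start at 4
read 'x': 4 → 4
read 'y': 4 → 4
read 'x': 4 → 4
read 'x': 4 → 4
read 'y': 4 → 4
read 'x': 4 → 4
read 'x': 4 → 4
read 'y': 4 → 4
read 'y': 4 → 4
read 'x': 4 → 4

4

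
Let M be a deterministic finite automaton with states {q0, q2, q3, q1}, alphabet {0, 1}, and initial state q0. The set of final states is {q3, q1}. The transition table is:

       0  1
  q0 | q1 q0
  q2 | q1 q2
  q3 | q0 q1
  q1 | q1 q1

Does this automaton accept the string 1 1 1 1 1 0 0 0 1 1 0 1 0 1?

Yes

start at q0
read '1': q0 → q0
read '1': q0 → q0
read '1': q0 → q0
read '1': q0 → q0
read '1': q0 → q0
read '0': q0 → q1
read '0': q1 → q1
read '0': q1 → q1
read '1': q1 → q1
read '1': q1 → q1
read '0': q1 → q1
read '1': q1 → q1
read '0': q1 → q1
read '1': q1 → q1
End state q1 is accepting.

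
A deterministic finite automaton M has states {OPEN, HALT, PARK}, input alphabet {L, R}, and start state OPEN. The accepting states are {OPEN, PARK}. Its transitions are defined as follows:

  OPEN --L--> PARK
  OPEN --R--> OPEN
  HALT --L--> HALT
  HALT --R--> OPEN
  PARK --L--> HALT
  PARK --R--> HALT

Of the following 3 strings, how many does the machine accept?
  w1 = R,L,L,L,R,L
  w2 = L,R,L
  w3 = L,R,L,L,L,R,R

2

w1:
  start at OPEN
  read 'R': OPEN → OPEN
  read 'L': OPEN → PARK
  read 'L': PARK → HALT
  read 'L': HALT → HALT
  read 'R': HALT → OPEN
  read 'L': OPEN → PARK
  end PARK, accepted
w2:
  start at OPEN
  read 'L': OPEN → PARK
  read 'R': PARK → HALT
  read 'L': HALT → HALT
  end HALT, rejected
w3:
  start at OPEN
  read 'L': OPEN → PARK
  read 'R': PARK → HALT
  read 'L': HALT → HALT
  read 'L': HALT → HALT
  read 'L': HALT → HALT
  read 'R': HALT → OPEN
  read 'R': OPEN → OPEN
  end OPEN, accepted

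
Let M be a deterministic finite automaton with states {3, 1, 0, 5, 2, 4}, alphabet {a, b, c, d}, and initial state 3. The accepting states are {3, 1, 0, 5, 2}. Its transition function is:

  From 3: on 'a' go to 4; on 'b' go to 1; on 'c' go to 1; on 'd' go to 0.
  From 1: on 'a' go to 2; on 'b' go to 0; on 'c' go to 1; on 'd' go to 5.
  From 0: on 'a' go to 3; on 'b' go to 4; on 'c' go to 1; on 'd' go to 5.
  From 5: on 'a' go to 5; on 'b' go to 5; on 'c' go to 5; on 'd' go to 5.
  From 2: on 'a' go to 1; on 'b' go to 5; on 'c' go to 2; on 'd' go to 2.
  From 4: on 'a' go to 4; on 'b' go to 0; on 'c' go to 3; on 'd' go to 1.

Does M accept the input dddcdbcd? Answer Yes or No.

Yes

start at 3
read 'd': 3 → 0
read 'd': 0 → 5
read 'd': 5 → 5
read 'c': 5 → 5
read 'd': 5 → 5
read 'b': 5 → 5
read 'c': 5 → 5
read 'd': 5 → 5
End state 5 is accepting.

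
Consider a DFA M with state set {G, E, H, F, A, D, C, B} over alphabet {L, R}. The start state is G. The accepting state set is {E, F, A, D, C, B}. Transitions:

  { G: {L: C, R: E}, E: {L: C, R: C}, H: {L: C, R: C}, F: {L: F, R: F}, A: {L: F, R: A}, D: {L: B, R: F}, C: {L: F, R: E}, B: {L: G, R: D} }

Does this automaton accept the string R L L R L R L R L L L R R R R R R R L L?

G → E → C → F → F → F → F → F → F → F → F → F → F → F → F → F → F → F → F → F → F
End state F is accepting.

Yes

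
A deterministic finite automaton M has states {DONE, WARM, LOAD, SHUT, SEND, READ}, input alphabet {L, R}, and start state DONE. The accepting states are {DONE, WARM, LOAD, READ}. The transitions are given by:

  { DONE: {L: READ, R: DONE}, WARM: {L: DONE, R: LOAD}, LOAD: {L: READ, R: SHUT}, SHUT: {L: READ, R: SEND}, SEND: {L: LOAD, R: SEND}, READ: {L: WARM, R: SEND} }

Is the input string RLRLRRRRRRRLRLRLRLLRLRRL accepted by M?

Yes

Trace: DONE -R-> DONE -L-> READ -R-> SEND -L-> LOAD -R-> SHUT -R-> SEND -R-> SEND -R-> SEND -R-> SEND -R-> SEND -R-> SEND -L-> LOAD -R-> SHUT -L-> READ -R-> SEND -L-> LOAD -R-> SHUT -L-> READ -L-> WARM -R-> LOAD -L-> READ -R-> SEND -R-> SEND -L-> LOAD
End state LOAD is accepting.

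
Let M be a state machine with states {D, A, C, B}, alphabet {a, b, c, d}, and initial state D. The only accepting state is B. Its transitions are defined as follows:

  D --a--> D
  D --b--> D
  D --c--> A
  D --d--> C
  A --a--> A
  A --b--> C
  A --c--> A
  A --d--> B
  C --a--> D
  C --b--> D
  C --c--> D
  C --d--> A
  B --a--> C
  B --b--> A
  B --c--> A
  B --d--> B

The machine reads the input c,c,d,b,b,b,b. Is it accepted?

D → A → A → B → A → C → D → D
End state D is not accepting.

No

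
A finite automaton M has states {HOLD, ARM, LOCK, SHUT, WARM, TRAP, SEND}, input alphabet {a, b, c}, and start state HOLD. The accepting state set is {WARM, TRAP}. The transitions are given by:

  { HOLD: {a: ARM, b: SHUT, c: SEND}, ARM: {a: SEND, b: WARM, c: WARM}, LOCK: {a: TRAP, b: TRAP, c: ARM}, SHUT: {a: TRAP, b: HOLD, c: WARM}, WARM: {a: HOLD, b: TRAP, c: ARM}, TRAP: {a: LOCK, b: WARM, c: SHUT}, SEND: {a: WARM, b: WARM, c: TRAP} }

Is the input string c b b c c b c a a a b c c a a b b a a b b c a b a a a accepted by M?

Trace: HOLD -c-> SEND -b-> WARM -b-> TRAP -c-> SHUT -c-> WARM -b-> TRAP -c-> SHUT -a-> TRAP -a-> LOCK -a-> TRAP -b-> WARM -c-> ARM -c-> WARM -a-> HOLD -a-> ARM -b-> WARM -b-> TRAP -a-> LOCK -a-> TRAP -b-> WARM -b-> TRAP -c-> SHUT -a-> TRAP -b-> WARM -a-> HOLD -a-> ARM -a-> SEND
End state SEND is not accepting.

No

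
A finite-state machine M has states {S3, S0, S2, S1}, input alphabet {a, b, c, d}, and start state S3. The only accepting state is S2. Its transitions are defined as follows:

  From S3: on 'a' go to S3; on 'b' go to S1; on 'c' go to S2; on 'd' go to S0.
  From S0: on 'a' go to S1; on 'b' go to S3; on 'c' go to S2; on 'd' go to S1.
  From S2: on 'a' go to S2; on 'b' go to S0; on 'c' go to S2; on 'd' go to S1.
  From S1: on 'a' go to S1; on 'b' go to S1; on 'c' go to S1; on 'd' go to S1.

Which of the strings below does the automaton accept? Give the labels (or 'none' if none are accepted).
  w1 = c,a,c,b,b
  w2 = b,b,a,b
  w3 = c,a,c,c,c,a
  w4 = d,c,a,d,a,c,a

w1: Trace: S3 -c-> S2 -a-> S2 -c-> S2 -b-> S0 -b-> S3  → end S3, rejected
w2: Trace: S3 -b-> S1 -b-> S1 -a-> S1 -b-> S1  → end S1, rejected
w3: Trace: S3 -c-> S2 -a-> S2 -c-> S2 -c-> S2 -c-> S2 -a-> S2  → end S2, accepted
w4: Trace: S3 -d-> S0 -c-> S2 -a-> S2 -d-> S1 -a-> S1 -c-> S1 -a-> S1  → end S1, rejected

w3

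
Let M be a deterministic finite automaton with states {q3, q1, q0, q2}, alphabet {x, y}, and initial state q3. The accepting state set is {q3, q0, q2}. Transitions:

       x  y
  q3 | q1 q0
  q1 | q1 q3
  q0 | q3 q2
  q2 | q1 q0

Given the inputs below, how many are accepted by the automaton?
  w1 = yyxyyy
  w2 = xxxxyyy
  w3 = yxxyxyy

w1: Trace: q3 -y-> q0 -y-> q2 -x-> q1 -y-> q3 -y-> q0 -y-> q2  → end q2, accepted
w2: Trace: q3 -x-> q1 -x-> q1 -x-> q1 -x-> q1 -y-> q3 -y-> q0 -y-> q2  → end q2, accepted
w3: Trace: q3 -y-> q0 -x-> q3 -x-> q1 -y-> q3 -x-> q1 -y-> q3 -y-> q0  → end q0, accepted

3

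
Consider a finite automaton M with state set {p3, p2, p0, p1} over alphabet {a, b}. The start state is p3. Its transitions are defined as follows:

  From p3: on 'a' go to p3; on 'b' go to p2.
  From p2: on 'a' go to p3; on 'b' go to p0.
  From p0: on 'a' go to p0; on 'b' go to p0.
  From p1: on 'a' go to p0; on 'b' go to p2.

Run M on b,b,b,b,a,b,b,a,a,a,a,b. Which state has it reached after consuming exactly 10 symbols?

Trace: p3 -b-> p2 -b-> p0 -b-> p0 -b-> p0 -a-> p0 -b-> p0 -b-> p0 -a-> p0 -a-> p0 -a-> p0
After 10 symbols: p0.

p0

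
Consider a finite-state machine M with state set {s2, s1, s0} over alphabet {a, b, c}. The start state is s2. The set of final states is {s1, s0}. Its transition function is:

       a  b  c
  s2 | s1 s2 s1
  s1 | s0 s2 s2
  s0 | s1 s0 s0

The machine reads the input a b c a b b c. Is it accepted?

start at s2
read 'a': s2 → s1
read 'b': s1 → s2
read 'c': s2 → s1
read 'a': s1 → s0
read 'b': s0 → s0
read 'b': s0 → s0
read 'c': s0 → s0
End state s0 is accepting.

Yes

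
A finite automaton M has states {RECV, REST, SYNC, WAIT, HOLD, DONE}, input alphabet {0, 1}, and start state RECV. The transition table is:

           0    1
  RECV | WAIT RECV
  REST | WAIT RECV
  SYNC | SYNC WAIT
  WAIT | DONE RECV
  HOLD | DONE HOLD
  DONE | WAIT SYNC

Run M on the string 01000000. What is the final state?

RECV → WAIT → RECV → WAIT → DONE → WAIT → DONE → WAIT → DONE

DONE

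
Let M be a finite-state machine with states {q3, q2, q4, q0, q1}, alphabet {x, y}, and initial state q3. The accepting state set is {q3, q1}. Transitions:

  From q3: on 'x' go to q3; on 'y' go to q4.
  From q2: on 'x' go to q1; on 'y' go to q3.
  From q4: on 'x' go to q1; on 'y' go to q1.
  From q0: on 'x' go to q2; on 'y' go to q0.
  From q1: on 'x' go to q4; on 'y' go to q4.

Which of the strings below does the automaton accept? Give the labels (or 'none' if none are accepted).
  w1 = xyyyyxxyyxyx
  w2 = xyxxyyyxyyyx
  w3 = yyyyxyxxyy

w1:
  start at q3
  read 'x': q3 → q3
  read 'y': q3 → q4
  read 'y': q4 → q1
  read 'y': q1 → q4
  read 'y': q4 → q1
  read 'x': q1 → q4
  read 'x': q4 → q1
  read 'y': q1 → q4
  read 'y': q4 → q1
  read 'x': q1 → q4
  read 'y': q4 → q1
  read 'x': q1 → q4
  end q4, rejected
w2:
  start at q3
  read 'x': q3 → q3
  read 'y': q3 → q4
  read 'x': q4 → q1
  read 'x': q1 → q4
  read 'y': q4 → q1
  read 'y': q1 → q4
  read 'y': q4 → q1
  read 'x': q1 → q4
  read 'y': q4 → q1
  read 'y': q1 → q4
  read 'y': q4 → q1
  read 'x': q1 → q4
  end q4, rejected
w3:
  start at q3
  read 'y': q3 → q4
  read 'y': q4 → q1
  read 'y': q1 → q4
  read 'y': q4 → q1
  read 'x': q1 → q4
  read 'y': q4 → q1
  read 'x': q1 → q4
  read 'x': q4 → q1
  read 'y': q1 → q4
  read 'y': q4 → q1
  end q1, accepted

w3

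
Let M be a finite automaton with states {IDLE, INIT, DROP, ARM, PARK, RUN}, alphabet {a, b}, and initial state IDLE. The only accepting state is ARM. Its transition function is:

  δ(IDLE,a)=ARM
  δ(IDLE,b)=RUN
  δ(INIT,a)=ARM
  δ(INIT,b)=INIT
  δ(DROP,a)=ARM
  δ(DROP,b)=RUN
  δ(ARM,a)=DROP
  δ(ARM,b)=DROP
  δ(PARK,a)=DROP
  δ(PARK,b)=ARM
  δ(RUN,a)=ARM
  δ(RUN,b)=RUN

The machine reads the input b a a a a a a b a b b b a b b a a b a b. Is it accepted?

No

IDLE → RUN → ARM → DROP → ARM → DROP → ARM → DROP → RUN → ARM → DROP → RUN → RUN → ARM → DROP → RUN → ARM → DROP → RUN → ARM → DROP
End state DROP is not accepting.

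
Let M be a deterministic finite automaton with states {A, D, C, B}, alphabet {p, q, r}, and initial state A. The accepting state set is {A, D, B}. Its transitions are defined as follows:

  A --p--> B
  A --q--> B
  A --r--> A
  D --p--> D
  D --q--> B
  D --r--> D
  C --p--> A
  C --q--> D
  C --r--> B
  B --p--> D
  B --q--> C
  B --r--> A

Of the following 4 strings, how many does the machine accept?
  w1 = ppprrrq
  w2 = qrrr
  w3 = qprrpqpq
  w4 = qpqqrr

4

w1:
  start at A
  read 'p': A → B
  read 'p': B → D
  read 'p': D → D
  read 'r': D → D
  read 'r': D → D
  read 'r': D → D
  read 'q': D → B
  end B, accepted
w2:
  start at A
  read 'q': A → B
  read 'r': B → A
  read 'r': A → A
  read 'r': A → A
  end A, accepted
w3:
  start at A
  read 'q': A → B
  read 'p': B → D
  read 'r': D → D
  read 'r': D → D
  read 'p': D → D
  read 'q': D → B
  read 'p': B → D
  read 'q': D → B
  end B, accepted
w4:
  start at A
  read 'q': A → B
  read 'p': B → D
  read 'q': D → B
  read 'q': B → C
  read 'r': C → B
  read 'r': B → A
  end A, accepted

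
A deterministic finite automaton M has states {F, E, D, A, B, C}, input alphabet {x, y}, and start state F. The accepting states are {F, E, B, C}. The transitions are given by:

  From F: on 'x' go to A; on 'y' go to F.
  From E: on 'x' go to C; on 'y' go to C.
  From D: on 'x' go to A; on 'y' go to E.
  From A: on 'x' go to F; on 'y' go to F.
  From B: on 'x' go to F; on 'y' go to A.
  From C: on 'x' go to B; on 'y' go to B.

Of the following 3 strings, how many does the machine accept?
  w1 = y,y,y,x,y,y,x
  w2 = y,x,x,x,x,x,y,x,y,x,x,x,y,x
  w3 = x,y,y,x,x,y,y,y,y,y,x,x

1

w1: Trace: F -y-> F -y-> F -y-> F -x-> A -y-> F -y-> F -x-> A  → end A, rejected
w2: Trace: F -y-> F -x-> A -x-> F -x-> A -x-> F -x-> A -y-> F -x-> A -y-> F -x-> A -x-> F -x-> A -y-> F -x-> A  → end A, rejected
w3: Trace: F -x-> A -y-> F -y-> F -x-> A -x-> F -y-> F -y-> F -y-> F -y-> F -y-> F -x-> A -x-> F  → end F, accepted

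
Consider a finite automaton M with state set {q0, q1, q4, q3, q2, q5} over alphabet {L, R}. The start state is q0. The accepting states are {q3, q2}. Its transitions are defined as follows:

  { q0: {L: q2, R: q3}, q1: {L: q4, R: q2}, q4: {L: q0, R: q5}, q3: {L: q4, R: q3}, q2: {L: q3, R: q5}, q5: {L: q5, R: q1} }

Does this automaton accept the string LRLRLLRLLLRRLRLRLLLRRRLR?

q0 → q2 → q5 → q5 → q1 → q4 → q0 → q3 → q4 → q0 → q2 → q5 → q1 → q4 → q5 → q5 → q1 → q4 → q0 → q2 → q5 → q1 → q2 → q3 → q3
End state q3 is accepting.

Yes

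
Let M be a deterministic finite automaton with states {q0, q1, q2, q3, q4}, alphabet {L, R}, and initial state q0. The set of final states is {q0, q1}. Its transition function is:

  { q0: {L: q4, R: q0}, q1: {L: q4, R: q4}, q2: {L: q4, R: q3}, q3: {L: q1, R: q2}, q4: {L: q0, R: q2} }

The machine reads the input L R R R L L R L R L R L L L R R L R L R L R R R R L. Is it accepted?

Trace: q0 -L-> q4 -R-> q2 -R-> q3 -R-> q2 -L-> q4 -L-> q0 -R-> q0 -L-> q4 -R-> q2 -L-> q4 -R-> q2 -L-> q4 -L-> q0 -L-> q4 -R-> q2 -R-> q3 -L-> q1 -R-> q4 -L-> q0 -R-> q0 -L-> q4 -R-> q2 -R-> q3 -R-> q2 -R-> q3 -L-> q1
End state q1 is accepting.

Yes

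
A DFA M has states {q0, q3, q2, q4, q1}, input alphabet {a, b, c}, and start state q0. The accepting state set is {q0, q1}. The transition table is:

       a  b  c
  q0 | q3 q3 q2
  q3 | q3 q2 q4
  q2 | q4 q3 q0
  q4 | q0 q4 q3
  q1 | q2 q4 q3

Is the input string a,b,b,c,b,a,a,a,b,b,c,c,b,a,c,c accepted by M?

start at q0
read 'a': q0 → q3
read 'b': q3 → q2
read 'b': q2 → q3
read 'c': q3 → q4
read 'b': q4 → q4
read 'a': q4 → q0
read 'a': q0 → q3
read 'a': q3 → q3
read 'b': q3 → q2
read 'b': q2 → q3
read 'c': q3 → q4
read 'c': q4 → q3
read 'b': q3 → q2
read 'a': q2 → q4
read 'c': q4 → q3
read 'c': q3 → q4
End state q4 is not accepting.

No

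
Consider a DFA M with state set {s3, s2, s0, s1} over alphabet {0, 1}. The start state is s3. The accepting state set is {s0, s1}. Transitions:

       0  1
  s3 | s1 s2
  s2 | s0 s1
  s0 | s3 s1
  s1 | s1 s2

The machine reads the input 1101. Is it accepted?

No

s3 → s2 → s1 → s1 → s2
End state s2 is not accepting.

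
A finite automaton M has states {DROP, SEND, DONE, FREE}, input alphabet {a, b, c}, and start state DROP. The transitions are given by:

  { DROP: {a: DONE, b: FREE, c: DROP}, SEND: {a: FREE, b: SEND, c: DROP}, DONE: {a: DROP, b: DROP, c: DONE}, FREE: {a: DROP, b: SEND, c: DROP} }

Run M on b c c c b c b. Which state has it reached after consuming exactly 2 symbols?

DROP

DROP → FREE → DROP
After 2 symbols: DROP.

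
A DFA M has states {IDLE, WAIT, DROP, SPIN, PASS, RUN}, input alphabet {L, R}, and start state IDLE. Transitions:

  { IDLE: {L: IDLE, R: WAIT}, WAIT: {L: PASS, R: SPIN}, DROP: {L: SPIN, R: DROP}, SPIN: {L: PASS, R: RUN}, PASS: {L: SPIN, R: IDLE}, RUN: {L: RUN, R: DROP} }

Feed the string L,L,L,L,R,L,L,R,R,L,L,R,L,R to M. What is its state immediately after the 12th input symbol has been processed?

IDLE → IDLE → IDLE → IDLE → IDLE → WAIT → PASS → SPIN → RUN → DROP → SPIN → PASS → IDLE
After 12 symbols: IDLE.

IDLE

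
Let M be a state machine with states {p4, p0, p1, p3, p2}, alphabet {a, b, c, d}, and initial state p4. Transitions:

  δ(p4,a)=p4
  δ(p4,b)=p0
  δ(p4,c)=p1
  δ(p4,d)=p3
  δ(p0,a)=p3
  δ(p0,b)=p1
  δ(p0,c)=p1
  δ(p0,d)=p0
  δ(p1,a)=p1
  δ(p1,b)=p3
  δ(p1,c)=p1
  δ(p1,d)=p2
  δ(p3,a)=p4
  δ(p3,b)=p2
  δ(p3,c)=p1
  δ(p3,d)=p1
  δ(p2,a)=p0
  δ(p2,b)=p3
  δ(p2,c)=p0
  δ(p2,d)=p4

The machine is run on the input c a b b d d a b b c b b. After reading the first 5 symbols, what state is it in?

p4

Trace: p4 -c-> p1 -a-> p1 -b-> p3 -b-> p2 -d-> p4
After 5 symbols: p4.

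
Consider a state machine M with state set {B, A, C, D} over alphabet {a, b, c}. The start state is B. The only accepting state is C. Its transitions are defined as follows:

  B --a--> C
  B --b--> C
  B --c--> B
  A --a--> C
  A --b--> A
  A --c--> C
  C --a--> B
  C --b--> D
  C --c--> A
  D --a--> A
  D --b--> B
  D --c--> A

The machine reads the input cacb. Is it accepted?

B → B → C → A → A
End state A is not accepting.

No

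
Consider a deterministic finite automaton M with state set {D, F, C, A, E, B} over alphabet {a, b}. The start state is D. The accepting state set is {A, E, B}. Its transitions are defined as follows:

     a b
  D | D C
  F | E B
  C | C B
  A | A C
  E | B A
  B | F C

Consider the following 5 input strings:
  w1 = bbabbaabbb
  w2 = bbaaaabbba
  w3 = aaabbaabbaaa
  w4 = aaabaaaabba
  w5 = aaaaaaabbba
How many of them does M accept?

1

w1:
  start at D
  read 'b': D → C
  read 'b': C → B
  read 'a': B → F
  read 'b': F → B
  read 'b': B → C
  read 'a': C → C
  read 'a': C → C
  read 'b': C → B
  read 'b': B → C
  read 'b': C → B
  end B, accepted
w2:
  start at D
  read 'b': D → C
  read 'b': C → B
  read 'a': B → F
  read 'a': F → E
  read 'a': E → B
  read 'a': B → F
  read 'b': F → B
  read 'b': B → C
  read 'b': C → B
  read 'a': B → F
  end F, rejected
w3:
  start at D
  read 'a': D → D
  read 'a': D → D
  read 'a': D → D
  read 'b': D → C
  read 'b': C → B
  read 'a': B → F
  read 'a': F → E
  read 'b': E → A
  read 'b': A → C
  read 'a': C → C
  read 'a': C → C
  read 'a': C → C
  end C, rejected
w4:
  start at D
  read 'a': D → D
  read 'a': D → D
  read 'a': D → D
  read 'b': D → C
  read 'a': C → C
  read 'a': C → C
  read 'a': C → C
  read 'a': C → C
  read 'b': C → B
  read 'b': B → C
  read 'a': C → C
  end C, rejected
w5:
  start at D
  read 'a': D → D
  read 'a': D → D
  read 'a': D → D
  read 'a': D → D
  read 'a': D → D
  read 'a': D → D
  read 'a': D → D
  read 'b': D → C
  read 'b': C → B
  read 'b': B → C
  read 'a': C → C
  end C, rejected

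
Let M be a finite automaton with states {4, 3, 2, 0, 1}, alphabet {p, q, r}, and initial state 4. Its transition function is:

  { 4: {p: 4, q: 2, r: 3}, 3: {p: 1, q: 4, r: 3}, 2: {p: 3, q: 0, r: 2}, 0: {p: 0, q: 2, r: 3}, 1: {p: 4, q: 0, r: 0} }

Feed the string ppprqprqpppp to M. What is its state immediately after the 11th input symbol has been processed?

4 → 4 → 4 → 4 → 3 → 4 → 4 → 3 → 4 → 4 → 4 → 4
After 11 symbols: 4.

4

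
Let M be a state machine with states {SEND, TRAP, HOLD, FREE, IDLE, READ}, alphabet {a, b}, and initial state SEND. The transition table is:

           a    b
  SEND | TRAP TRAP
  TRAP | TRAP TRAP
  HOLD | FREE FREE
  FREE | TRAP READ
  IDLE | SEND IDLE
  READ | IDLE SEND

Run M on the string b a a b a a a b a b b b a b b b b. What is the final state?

Trace: SEND -b-> TRAP -a-> TRAP -a-> TRAP -b-> TRAP -a-> TRAP -a-> TRAP -a-> TRAP -b-> TRAP -a-> TRAP -b-> TRAP -b-> TRAP -b-> TRAP -a-> TRAP -b-> TRAP -b-> TRAP -b-> TRAP -b-> TRAP

TRAP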